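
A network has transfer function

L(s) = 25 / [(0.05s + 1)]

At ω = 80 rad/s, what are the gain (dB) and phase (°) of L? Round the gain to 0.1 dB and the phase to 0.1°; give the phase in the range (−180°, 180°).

15.7 dB, -76.0°

At ω = 80 rad/s:
pole (1 + j80·0.05) = 1 + j4 → |·| ≈ 4.1231, ∠ ≈ 75.96°
|L| = 25 · 1 / (4.1231) ≈ 6.0634
Gain = 20 log₁₀(6.0634) ≈ 15.65 dB
∠L = (0°) − (75.96°) = -75.96°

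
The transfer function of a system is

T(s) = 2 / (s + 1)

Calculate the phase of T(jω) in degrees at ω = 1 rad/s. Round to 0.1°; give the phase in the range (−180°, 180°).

-45.0°

Substitute s = j1:
Numerator: 2 = 2 + j0
Denominator: (j1) + 1 = 1 + j1
|N| = √(2² + 0²) ≈ 2, ∠N ≈ 0.00°
|D| = √(1² + 1²) ≈ 1.4142, ∠D ≈ 45.00°
∠T = 0.00° − 45.00° = -45.00°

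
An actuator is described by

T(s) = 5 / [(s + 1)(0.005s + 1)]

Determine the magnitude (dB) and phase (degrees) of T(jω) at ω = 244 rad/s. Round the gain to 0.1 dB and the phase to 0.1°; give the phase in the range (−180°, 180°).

-37.7 dB, -140.4°

At ω = 244 rad/s:
pole (1 + j244·1) = 1 + j244 → |·| ≈ 244, ∠ ≈ 89.77°
pole (1 + j244·0.005) = 1 + j1.22 → |·| ≈ 1.5775, ∠ ≈ 50.66°
|T| = 5 · 1 / (244 · 1.5775) ≈ 0.01299
Gain = 20 log₁₀(0.01299) ≈ -37.73 dB
∠T = (0°) − (89.77° + 50.66°) = -140.43°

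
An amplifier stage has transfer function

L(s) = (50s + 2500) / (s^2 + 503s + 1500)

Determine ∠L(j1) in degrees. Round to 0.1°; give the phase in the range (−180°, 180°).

-17.4°

Substitute s = j1:
Numerator: 50(j1) + 2500 = 2500 + j50
Denominator: (j1)^2 + 503(j1) + 1500 = 1499 + j503
|N| = √(2500² + 50²) ≈ 2500.5, ∠N ≈ 1.15°
|D| = √(1499² + 503²) ≈ 1581.1, ∠D ≈ 18.55°
∠L = 1.15° − 18.55° = -17.40°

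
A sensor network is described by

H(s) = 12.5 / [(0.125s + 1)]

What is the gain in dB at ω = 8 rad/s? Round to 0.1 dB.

At ω = 8 rad/s:
pole (1 + j8·0.125) = 1 + j1 → |·| ≈ 1.4142, ∠ ≈ 45.00°
|H| = 12.5 · 1 / (1.4142) ≈ 8.8389
Gain = 20 log₁₀(8.8389) ≈ 18.93 dB

18.9 dB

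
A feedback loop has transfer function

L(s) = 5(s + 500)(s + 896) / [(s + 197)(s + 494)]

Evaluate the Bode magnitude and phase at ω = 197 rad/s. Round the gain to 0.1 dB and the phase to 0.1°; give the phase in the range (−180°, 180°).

24.4 dB, -32.8°

At s = jω = j197:
zero (s+500): 500 + j197 → |·| = √(500²+197²) = √288809 ≈ 537.41, ∠ = arctan(197/500) ≈ 21.50°
zero (s+896): 896 + j197 → |·| = √(896²+197²) = √841625 ≈ 917.4, ∠ = arctan(197/896) ≈ 12.40°
pole (s+197): 197 + j197 → |·| = √(197²+197²) = √77618 ≈ 278.6, ∠ = arctan(197/197) ≈ 45.00°
pole (s+494): 494 + j197 → |·| = √(494²+197²) = √282845 ≈ 531.83, ∠ = arctan(197/494) ≈ 21.74°
|L| = 5 · 4.9302e+05 / 1.4817e+05 ≈ 16.637
Gain = 20 log₁₀(16.637) ≈ 24.42 dB
∠L = 33.90° − 66.74° = -32.84°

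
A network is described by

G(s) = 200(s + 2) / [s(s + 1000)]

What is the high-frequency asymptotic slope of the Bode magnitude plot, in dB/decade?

-20 dB/decade

Each pole contributes −20 dB/decade at high frequency; each zero contributes +20 dB/decade.
Net: 1 zero(s) − 2 pole(s) → -20 dB/decade.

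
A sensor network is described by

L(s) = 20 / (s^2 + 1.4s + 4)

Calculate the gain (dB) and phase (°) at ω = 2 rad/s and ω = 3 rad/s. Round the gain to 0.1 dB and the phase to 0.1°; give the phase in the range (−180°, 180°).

At s = jω = j2:
quadratic: (j2)² + 1.4·j2 + 4 = 0 + j2.8 → |·| ≈ 2.8, ∠ ≈ 90.00°
|L| = 20 / 2.8 ≈ 7.1429
Gain = 20 log₁₀(7.1429) ≈ 17.08 dB
∠L = 0.00° − 90.00° = -90.00°

At s = jω = j3:
quadratic: (j3)² + 1.4·j3 + 4 = -5 + j4.2 → |·| ≈ 6.5299, ∠ ≈ 139.97°
|L| = 20 / 6.5299 ≈ 3.0628
Gain = 20 log₁₀(3.0628) ≈ 9.72 dB
∠L = 0.00° − 139.97° = -139.97°

ω = 2: 17.1 dB, -90.0°; ω = 3: 9.7 dB, -140.0°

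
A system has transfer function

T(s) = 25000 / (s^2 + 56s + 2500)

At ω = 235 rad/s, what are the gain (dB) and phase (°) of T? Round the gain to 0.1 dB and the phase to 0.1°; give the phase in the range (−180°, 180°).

-6.7 dB, -166.0°

At s = jω = j235:
quadratic: (j235)² + 56·j235 + 2500 = -52725 + j13160 → |·| ≈ 54343, ∠ ≈ 165.99°
|T| = 25000 / 54343 ≈ 0.46004
Gain = 20 log₁₀(0.46004) ≈ -6.74 dB
∠T = 0.00° − 165.99° = -165.99°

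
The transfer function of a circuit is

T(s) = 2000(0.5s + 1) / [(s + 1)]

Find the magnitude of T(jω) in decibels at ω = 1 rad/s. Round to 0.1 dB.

At ω = 1 rad/s:
zero (1 + j1·0.5) = 1 + j0.5 → |·| ≈ 1.118, ∠ ≈ 26.57°
pole (1 + j1·1) = 1 + j1 → |·| ≈ 1.4142, ∠ ≈ 45.00°
|T| = 2000 · 1.118 / (1.4142) ≈ 1581.1
Gain = 20 log₁₀(1581.1) ≈ 63.98 dB

64.0 dB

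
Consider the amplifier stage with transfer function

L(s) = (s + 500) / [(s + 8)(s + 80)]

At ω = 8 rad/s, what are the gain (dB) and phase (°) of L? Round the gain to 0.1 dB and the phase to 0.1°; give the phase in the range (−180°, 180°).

-5.2 dB, -49.8°

At s = jω = j8:
zero (s+500): 500 + j8 → |·| = √(500²+8²) = √250064 ≈ 500.06, ∠ = arctan(8/500) ≈ 0.92°
pole (s+8): 8 + j8 → |·| = √(8²+8²) = √128 ≈ 11.314, ∠ = arctan(8/8) ≈ 45.00°
pole (s+80): 80 + j8 → |·| = √(80²+8²) = √6464 ≈ 80.399, ∠ = arctan(8/80) ≈ 5.71°
|L| = 1 · 500.06 / 909.63 ≈ 0.54974
Gain = 20 log₁₀(0.54974) ≈ -5.20 dB
∠L = 0.92° − 50.71° = -49.79°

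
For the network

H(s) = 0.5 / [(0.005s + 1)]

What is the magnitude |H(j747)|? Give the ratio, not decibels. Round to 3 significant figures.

At ω = 747 rad/s:
pole (1 + j747·0.005) = 1 + j3.735 → |·| ≈ 3.8666, ∠ ≈ 75.01°
|H| = 0.5 · 1 / (3.8666) ≈ 0.12931

0.129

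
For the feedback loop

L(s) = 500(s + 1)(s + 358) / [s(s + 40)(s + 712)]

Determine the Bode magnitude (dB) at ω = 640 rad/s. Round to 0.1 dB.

At s = jω = j640:
zero (s+1): 1 + j640 → |·| = √(1²+640²) = √409601 ≈ 640, ∠ = arctan(640/1) ≈ 89.91°
zero (s+358): 358 + j640 → |·| = √(358²+640²) = √537764 ≈ 733.32, ∠ = arctan(640/358) ≈ 60.78°
pole (s+40): 40 + j640 → |·| = √(40²+640²) = √411200 ≈ 641.25, ∠ = arctan(640/40) ≈ 86.42°
pole (s+712): 712 + j640 → |·| = √(712²+640²) = √916544 ≈ 957.36, ∠ = arctan(640/712) ≈ 41.95°
pole at origin: |s| = 640, ∠ = 90.00° (in denominator)
|L| = 500 · 4.6932e+05 / 3.929e+08 ≈ 0.59725
Gain = 20 log₁₀(0.59725) ≈ -4.48 dB

-4.5 dB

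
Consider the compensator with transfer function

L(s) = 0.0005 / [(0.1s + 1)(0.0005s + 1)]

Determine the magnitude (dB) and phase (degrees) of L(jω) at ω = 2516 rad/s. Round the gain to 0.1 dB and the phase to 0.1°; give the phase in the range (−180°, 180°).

At ω = 2516 rad/s:
pole (1 + j2516·0.1) = 1 + j251.6 → |·| ≈ 251.6, ∠ ≈ 89.77°
pole (1 + j2516·0.0005) = 1 + j1.258 → |·| ≈ 1.607, ∠ ≈ 51.52°
|L| = 0.0005 · 1 / (251.6 · 1.607) ≈ 1.2366e-06
Gain = 20 log₁₀(1.2366e-06) ≈ -118.16 dB
∠L = (0°) − (89.77° + 51.52°) = -141.29°

-118.2 dB, -141.3°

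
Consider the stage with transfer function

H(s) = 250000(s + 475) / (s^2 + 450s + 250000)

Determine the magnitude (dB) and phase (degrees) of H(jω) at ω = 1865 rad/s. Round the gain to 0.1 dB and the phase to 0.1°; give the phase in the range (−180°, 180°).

At s = jω = j1865:
zero (s+475): 475 + j1865 → |·| = √(475²+1865²) = √3703850 ≈ 1924.5, ∠ = arctan(1865/475) ≈ 75.71°
quadratic: (j1865)² + 450·j1865 + 250000 = -3228225 + j839250 → |·| ≈ 3.3355e+06, ∠ ≈ 165.43°
|H| = 250000 · 1924.5 / 3.3355e+06 ≈ 144.24
Gain = 20 log₁₀(144.24) ≈ 43.18 dB
∠H = 75.71° − 165.43° = -89.72°

43.2 dB, -89.7°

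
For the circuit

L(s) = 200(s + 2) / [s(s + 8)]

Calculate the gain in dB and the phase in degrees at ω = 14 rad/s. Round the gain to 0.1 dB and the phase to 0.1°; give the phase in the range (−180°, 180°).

At s = jω = j14:
zero (s+2): 2 + j14 → |·| = √(2²+14²) = √200 ≈ 14.142, ∠ = arctan(14/2) ≈ 81.87°
pole (s+8): 8 + j14 → |·| = √(8²+14²) = √260 ≈ 16.125, ∠ = arctan(14/8) ≈ 60.26°
pole at origin: |s| = 14, ∠ = 90.00° (in denominator)
|L| = 200 · 14.142 / 225.75 ≈ 12.529
Gain = 20 log₁₀(12.529) ≈ 21.96 dB
∠L = 81.87° − 150.26° = -68.39°

22.0 dB, -68.4°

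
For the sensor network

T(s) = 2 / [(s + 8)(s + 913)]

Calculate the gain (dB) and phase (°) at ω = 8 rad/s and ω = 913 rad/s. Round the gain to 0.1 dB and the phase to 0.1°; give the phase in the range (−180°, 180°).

ω = 8: -74.3 dB, -45.5°; ω = 913: -115.4 dB, -134.5°

At s = jω = j8:
pole (s+8): 8 + j8 → |·| = √(8²+8²) = √128 ≈ 11.314, ∠ = arctan(8/8) ≈ 45.00°
pole (s+913): 913 + j8 → |·| = √(913²+8²) = √833633 ≈ 913.04, ∠ = arctan(8/913) ≈ 0.50°
|T| = 2 / 10330 ≈ 0.00019361
Gain = 20 log₁₀(0.00019361) ≈ -74.26 dB
∠T = 0.00° − 45.50° = -45.50°

At s = jω = j913:
pole (s+8): 8 + j913 → |·| = √(8²+913²) = √833633 ≈ 913.04, ∠ = arctan(913/8) ≈ 89.50°
pole (s+913): 913 + j913 → |·| = √(913²+913²) = √1667138 ≈ 1291.2, ∠ = arctan(913/913) ≈ 45.00°
|T| = 2 / 1.1789e+06 ≈ 1.6965e-06
Gain = 20 log₁₀(1.6965e-06) ≈ -115.41 dB
∠T = 0.00° − 134.50° = -134.50°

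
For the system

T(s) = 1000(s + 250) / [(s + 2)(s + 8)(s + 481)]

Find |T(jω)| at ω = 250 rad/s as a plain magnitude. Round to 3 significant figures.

0.0104

At s = jω = j250:
zero (s+250): 250 + j250 → |·| = √(250²+250²) = √125000 ≈ 353.55, ∠ = arctan(250/250) ≈ 45.00°
pole (s+2): 2 + j250 → |·| = √(2²+250²) = √62504 ≈ 250.01, ∠ = arctan(250/2) ≈ 89.54°
pole (s+8): 8 + j250 → |·| = √(8²+250²) = √62564 ≈ 250.13, ∠ = arctan(250/8) ≈ 88.17°
pole (s+481): 481 + j250 → |·| = √(481²+250²) = √293861 ≈ 542.09, ∠ = arctan(250/481) ≈ 27.46°
|T| = 1000 · 353.55 / 3.39e+07 ≈ 0.010429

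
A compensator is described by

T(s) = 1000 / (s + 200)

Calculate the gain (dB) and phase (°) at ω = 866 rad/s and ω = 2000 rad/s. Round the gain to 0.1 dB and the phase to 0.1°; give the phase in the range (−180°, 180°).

Substitute s = j866:
Numerator: 1000 = 1000 + j0
Denominator: (j866) + 200 = 200 + j866
|N| = √(1000² + 0²) ≈ 1000, ∠N ≈ 0.00°
|D| = √(200² + 866²) ≈ 888.79, ∠D ≈ 77.00°
|T| = 1000 / 888.79 ≈ 1.1251
Gain = 20 log₁₀(1.1251) ≈ 1.02 dB
∠T = 0.00° − 77.00° = -77.00°

Substitute s = j2000:
Numerator: 1000 = 1000 + j0
Denominator: (j2000) + 200 = 200 + j2000
|N| = √(1000² + 0²) ≈ 1000, ∠N ≈ 0.00°
|D| = √(200² + 2000²) ≈ 2010, ∠D ≈ 84.29°
|T| = 1000 / 2010 ≈ 0.49751
Gain = 20 log₁₀(0.49751) ≈ -6.06 dB
∠T = 0.00° − 84.29° = -84.29°

ω = 866: 1.0 dB, -77.0°; ω = 2000: -6.1 dB, -84.3°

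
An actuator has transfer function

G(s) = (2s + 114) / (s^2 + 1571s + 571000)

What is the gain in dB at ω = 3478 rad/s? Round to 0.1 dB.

Substitute s = j3478:
Numerator: 2(j3478) + 114 = 114 + j6956
Denominator: (j3478)^2 + 1571(j3478) + 571000 = -11525484 + j5463938
|N| = √(114² + 6956²) ≈ 6956.9, ∠N ≈ 89.06°
|D| = √(11525484² + 5463938²) ≈ 1.2755e+07, ∠D ≈ 154.64°
|G| = 6956.9 / 1.2755e+07 ≈ 0.00054543
Gain = 20 log₁₀(0.00054543) ≈ -65.27 dB

-65.3 dB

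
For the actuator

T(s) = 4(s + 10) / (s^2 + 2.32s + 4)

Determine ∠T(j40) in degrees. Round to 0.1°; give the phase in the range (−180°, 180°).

At s = jω = j40:
zero (s+10): 10 + j40 → |·| = √(10²+40²) = √1700 ≈ 41.231, ∠ = arctan(40/10) ≈ 75.96°
quadratic: (j40)² + 2.32·j40 + 4 = -1596 + j92.8 → |·| ≈ 1598.7, ∠ ≈ 176.67°
∠T = 75.96° − 176.67° = -100.71°

-100.7°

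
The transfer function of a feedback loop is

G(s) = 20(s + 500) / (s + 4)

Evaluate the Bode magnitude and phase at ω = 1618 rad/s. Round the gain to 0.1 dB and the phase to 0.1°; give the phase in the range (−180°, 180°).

At s = jω = j1618:
zero (s+500): 500 + j1618 → |·| = √(500²+1618²) = √2867924 ≈ 1693.5, ∠ = arctan(1618/500) ≈ 72.83°
pole (s+4): 4 + j1618 → |·| = √(4²+1618²) = √2617940 ≈ 1618, ∠ = arctan(1618/4) ≈ 89.86°
|G| = 20 · 1693.5 / 1618 ≈ 20.933
Gain = 20 log₁₀(20.933) ≈ 26.42 dB
∠G = 72.83° − 89.86° = -17.03°

26.4 dB, -17.0°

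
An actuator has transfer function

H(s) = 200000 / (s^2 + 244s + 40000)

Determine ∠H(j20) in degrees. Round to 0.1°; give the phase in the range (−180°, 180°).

At s = jω = j20:
quadratic: (j20)² + 244·j20 + 40000 = 39600 + j4880 → |·| ≈ 39900, ∠ ≈ 7.03°
∠H = 0.00° − 7.03° = -7.03°

-7.0°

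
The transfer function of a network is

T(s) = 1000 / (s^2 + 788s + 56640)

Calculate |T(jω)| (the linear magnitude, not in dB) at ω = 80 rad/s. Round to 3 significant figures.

0.0124

Substitute s = j80:
Numerator: 1000 = 1000 + j0
Denominator: (j80)^2 + 788(j80) + 56640 = 50240 + j63040
|N| = √(1000² + 0²) ≈ 1000, ∠N ≈ 0.00°
|D| = √(50240² + 63040²) ≈ 80611, ∠D ≈ 51.45°
|T| = 1000 / 80611 ≈ 0.012405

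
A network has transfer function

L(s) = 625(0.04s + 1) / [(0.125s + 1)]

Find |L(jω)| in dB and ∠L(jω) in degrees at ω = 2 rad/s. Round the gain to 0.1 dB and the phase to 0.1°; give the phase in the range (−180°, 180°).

55.7 dB, -9.5°

At ω = 2 rad/s:
zero (1 + j2·0.04) = 1 + j0.08 → |·| ≈ 1.0032, ∠ ≈ 4.57°
pole (1 + j2·0.125) = 1 + j0.25 → |·| ≈ 1.0308, ∠ ≈ 14.04°
|L| = 625 · 1.0032 / (1.0308) ≈ 608.27
Gain = 20 log₁₀(608.27) ≈ 55.68 dB
∠L = (4.57°) − (14.04°) = -9.47°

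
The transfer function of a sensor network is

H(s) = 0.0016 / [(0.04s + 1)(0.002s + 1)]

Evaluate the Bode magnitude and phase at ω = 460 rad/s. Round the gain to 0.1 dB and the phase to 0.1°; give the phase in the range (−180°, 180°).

-83.9 dB, -129.5°

At ω = 460 rad/s:
pole (1 + j460·0.04) = 1 + j18.4 → |·| ≈ 18.427, ∠ ≈ 86.89°
pole (1 + j460·0.002) = 1 + j0.92 → |·| ≈ 1.3588, ∠ ≈ 42.61°
|H| = 0.0016 · 1 / (18.427 · 1.3588) ≈ 6.3901e-05
Gain = 20 log₁₀(6.3901e-05) ≈ -83.89 dB
∠H = (0°) − (86.89° + 42.61°) = -129.50°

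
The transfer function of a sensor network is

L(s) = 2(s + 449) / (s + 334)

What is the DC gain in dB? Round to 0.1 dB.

L(0) = 2·449 / (334) ≈ 2.6886
20 log₁₀(2.6886) ≈ 8.59 dB

8.6 dB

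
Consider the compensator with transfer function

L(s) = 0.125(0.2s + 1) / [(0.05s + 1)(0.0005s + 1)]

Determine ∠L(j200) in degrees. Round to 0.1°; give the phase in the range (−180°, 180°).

At ω = 200 rad/s:
zero (1 + j200·0.2) = 1 + j40 → |·| ≈ 40.012, ∠ ≈ 88.57°
pole (1 + j200·0.05) = 1 + j10 → |·| ≈ 10.05, ∠ ≈ 84.29°
pole (1 + j200·0.0005) = 1 + j0.1 → |·| ≈ 1.005, ∠ ≈ 5.71°
∠L = (88.57°) − (84.29° + 5.71°) = -1.43°

-1.4°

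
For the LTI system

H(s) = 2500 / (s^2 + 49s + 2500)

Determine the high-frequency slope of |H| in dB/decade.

Each pole contributes −20 dB/decade at high frequency; each zero contributes +20 dB/decade.
Net: 0 zero(s) − 2 pole(s) → -40 dB/decade.

-40 dB/decade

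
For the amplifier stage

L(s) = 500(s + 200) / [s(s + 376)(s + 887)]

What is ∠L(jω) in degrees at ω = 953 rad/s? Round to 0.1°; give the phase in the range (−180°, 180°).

-127.4°

At s = jω = j953:
zero (s+200): 200 + j953 → |·| = √(200²+953²) = √948209 ≈ 973.76, ∠ = arctan(953/200) ≈ 78.15°
pole (s+376): 376 + j953 → |·| = √(376²+953²) = √1049585 ≈ 1024.5, ∠ = arctan(953/376) ≈ 68.47°
pole (s+887): 887 + j953 → |·| = √(887²+953²) = √1694978 ≈ 1301.9, ∠ = arctan(953/887) ≈ 47.05°
pole at origin: |s| = 953, ∠ = 90.00° (in denominator)
∠L = 78.15° − 205.52° = -127.37°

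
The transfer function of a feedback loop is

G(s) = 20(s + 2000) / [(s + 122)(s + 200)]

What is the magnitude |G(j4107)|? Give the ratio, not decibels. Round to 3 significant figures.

At s = jω = j4107:
zero (s+2000): 2000 + j4107 → |·| = √(2000²+4107²) = √20867449 ≈ 4568.1, ∠ = arctan(4107/2000) ≈ 64.04°
pole (s+122): 122 + j4107 → |·| = √(122²+4107²) = √16882333 ≈ 4108.8, ∠ = arctan(4107/122) ≈ 88.30°
pole (s+200): 200 + j4107 → |·| = √(200²+4107²) = √16907449 ≈ 4111.9, ∠ = arctan(4107/200) ≈ 87.21°
|G| = 20 · 4568.1 / 1.6895e+07 ≈ 0.0054076

0.00541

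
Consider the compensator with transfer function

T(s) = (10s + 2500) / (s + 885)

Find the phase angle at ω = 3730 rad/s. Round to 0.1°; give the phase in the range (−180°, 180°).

Substitute s = j3730:
Numerator: 10(j3730) + 2500 = 2500 + j37300
Denominator: (j3730) + 885 = 885 + j3730
|N| = √(2500² + 37300²) ≈ 37384, ∠N ≈ 86.17°
|D| = √(885² + 3730²) ≈ 3833.6, ∠D ≈ 76.65°
∠T = 86.17° − 76.65° = 9.52°

9.5°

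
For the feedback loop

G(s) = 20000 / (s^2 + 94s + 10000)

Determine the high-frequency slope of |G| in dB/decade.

-40 dB/decade

Each pole contributes −20 dB/decade at high frequency; each zero contributes +20 dB/decade.
Net: 0 zero(s) − 2 pole(s) → -40 dB/decade.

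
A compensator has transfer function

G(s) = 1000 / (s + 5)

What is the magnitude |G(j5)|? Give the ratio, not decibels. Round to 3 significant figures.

141

At s = jω = j5:
pole (s+5): 5 + j5 → |·| = √(5²+5²) = √50 ≈ 7.0711, ∠ = arctan(5/5) ≈ 45.00°
|G| = 1000 / 7.0711 ≈ 141.42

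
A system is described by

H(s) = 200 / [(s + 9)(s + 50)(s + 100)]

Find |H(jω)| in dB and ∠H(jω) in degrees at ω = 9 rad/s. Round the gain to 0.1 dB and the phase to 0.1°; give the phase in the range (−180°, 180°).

At s = jω = j9:
pole (s+9): 9 + j9 → |·| = √(9²+9²) = √162 ≈ 12.728, ∠ = arctan(9/9) ≈ 45.00°
pole (s+50): 50 + j9 → |·| = √(50²+9²) = √2581 ≈ 50.804, ∠ = arctan(9/50) ≈ 10.20°
pole (s+100): 100 + j9 → |·| = √(100²+9²) = √10081 ≈ 100.4, ∠ = arctan(9/100) ≈ 5.14°
|H| = 200 / 64922 ≈ 0.0030806
Gain = 20 log₁₀(0.0030806) ≈ -50.23 dB
∠H = 0.00° − 60.34° = -60.34°

-50.2 dB, -60.3°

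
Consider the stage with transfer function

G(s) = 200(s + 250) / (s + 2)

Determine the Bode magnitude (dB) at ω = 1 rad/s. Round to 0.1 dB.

87.0 dB

At s = jω = j1:
zero (s+250): 250 + j1 → |·| = √(250²+1²) = √62501 ≈ 250, ∠ = arctan(1/250) ≈ 0.23°
pole (s+2): 2 + j1 → |·| = √(2²+1²) = √5 ≈ 2.2361, ∠ = arctan(1/2) ≈ 26.57°
|G| = 200 · 250 / 2.2361 ≈ 22360
Gain = 20 log₁₀(22360) ≈ 86.99 dB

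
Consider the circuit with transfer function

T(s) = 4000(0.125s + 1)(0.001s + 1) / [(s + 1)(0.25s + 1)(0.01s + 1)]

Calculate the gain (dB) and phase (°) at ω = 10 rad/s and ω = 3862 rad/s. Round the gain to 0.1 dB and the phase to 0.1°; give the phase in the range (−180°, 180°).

ω = 10: 47.4 dB, -106.3°; ω = 3862: -25.4 dB, -103.1°

At ω = 10 rad/s:
zero (1 + j10·0.125) = 1 + j1.25 → |·| ≈ 1.6008, ∠ ≈ 51.34°
zero (1 + j10·0.001) = 1 + j0.01 → |·| ≈ 1, ∠ ≈ 0.57°
pole (1 + j10·1) = 1 + j10 → |·| ≈ 10.05, ∠ ≈ 84.29°
pole (1 + j10·0.25) = 1 + j2.5 → |·| ≈ 2.6926, ∠ ≈ 68.20°
pole (1 + j10·0.01) = 1 + j0.1 → |·| ≈ 1.005, ∠ ≈ 5.71°
|T| = 4000 · 1.6008 · 1 / (10.05 · 2.6926 · 1.005) ≈ 235.45
Gain = 20 log₁₀(235.45) ≈ 47.44 dB
∠T = (51.34° + 0.57°) − (84.29° + 68.20° + 5.71°) = -106.29°

At ω = 3862 rad/s:
zero (1 + j3862·0.125) = 1 + j482.75 → |·| ≈ 482.75, ∠ ≈ 89.88°
zero (1 + j3862·0.001) = 1 + j3.862 → |·| ≈ 3.9894, ∠ ≈ 75.48°
pole (1 + j3862·1) = 1 + j3862 → |·| ≈ 3862, ∠ ≈ 89.99°
pole (1 + j3862·0.25) = 1 + j965.5 → |·| ≈ 965.5, ∠ ≈ 89.94°
pole (1 + j3862·0.01) = 1 + j38.62 → |·| ≈ 38.633, ∠ ≈ 88.52°
|T| = 4000 · 482.75 · 3.9894 / (3862 · 965.5 · 38.633) ≈ 0.053477
Gain = 20 log₁₀(0.053477) ≈ -25.44 dB
∠T = (89.88° + 75.48°) − (89.99° + 89.94° + 88.52°) = -103.09°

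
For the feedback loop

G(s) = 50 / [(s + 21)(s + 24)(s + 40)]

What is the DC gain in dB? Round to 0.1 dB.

-52.1 dB

G(0) = 50 / (21·24·40) ≈ 0.0024802
20 log₁₀(0.0024802) ≈ -52.11 dB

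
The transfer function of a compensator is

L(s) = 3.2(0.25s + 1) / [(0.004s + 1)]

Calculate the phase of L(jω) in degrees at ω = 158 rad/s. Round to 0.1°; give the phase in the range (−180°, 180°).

At ω = 158 rad/s:
zero (1 + j158·0.25) = 1 + j39.5 → |·| ≈ 39.513, ∠ ≈ 88.55°
pole (1 + j158·0.004) = 1 + j0.632 → |·| ≈ 1.183, ∠ ≈ 32.29°
∠L = (88.55°) − (32.29°) = 56.26°

56.3°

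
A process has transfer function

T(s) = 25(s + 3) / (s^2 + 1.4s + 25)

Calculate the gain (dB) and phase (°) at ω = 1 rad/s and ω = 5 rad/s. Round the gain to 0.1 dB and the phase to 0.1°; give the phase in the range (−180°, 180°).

ω = 1: 10.3 dB, 15.1°; ω = 5: 26.4 dB, -31.0°

At s = jω = j1:
zero (s+3): 3 + j1 → |·| = √(3²+1²) = √10 ≈ 3.1623, ∠ = arctan(1/3) ≈ 18.43°
quadratic: (j1)² + 1.4·j1 + 25 = 24 + j1.4 → |·| ≈ 24.041, ∠ ≈ 3.34°
|T| = 25 · 3.1623 / 24.041 ≈ 3.2884
Gain = 20 log₁₀(3.2884) ≈ 10.34 dB
∠T = 18.43° − 3.34° = 15.09°

At s = jω = j5:
zero (s+3): 3 + j5 → |·| = √(3²+5²) = √34 ≈ 5.831, ∠ = arctan(5/3) ≈ 59.04°
quadratic: (j5)² + 1.4·j5 + 25 = 0 + j7 → |·| ≈ 7, ∠ ≈ 90.00°
|T| = 25 · 5.831 / 7 ≈ 20.825
Gain = 20 log₁₀(20.825) ≈ 26.37 dB
∠T = 59.04° − 90.00° = -30.96°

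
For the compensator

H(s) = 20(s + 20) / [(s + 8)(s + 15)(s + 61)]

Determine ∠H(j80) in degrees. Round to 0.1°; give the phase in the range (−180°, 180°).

-140.4°

At s = jω = j80:
zero (s+20): 20 + j80 → |·| = √(20²+80²) = √6800 ≈ 82.462, ∠ = arctan(80/20) ≈ 75.96°
pole (s+8): 8 + j80 → |·| = √(8²+80²) = √6464 ≈ 80.399, ∠ = arctan(80/8) ≈ 84.29°
pole (s+15): 15 + j80 → |·| = √(15²+80²) = √6625 ≈ 81.394, ∠ = arctan(80/15) ≈ 79.38°
pole (s+61): 61 + j80 → |·| = √(61²+80²) = √10121 ≈ 100.6, ∠ = arctan(80/61) ≈ 52.67°
∠H = 75.96° − 216.34° = -140.38°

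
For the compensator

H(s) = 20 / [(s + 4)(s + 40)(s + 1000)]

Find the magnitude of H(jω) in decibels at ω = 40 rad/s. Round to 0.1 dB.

At s = jω = j40:
pole (s+4): 4 + j40 → |·| = √(4²+40²) = √1616 ≈ 40.2, ∠ = arctan(40/4) ≈ 84.29°
pole (s+40): 40 + j40 → |·| = √(40²+40²) = √3200 ≈ 56.569, ∠ = arctan(40/40) ≈ 45.00°
pole (s+1000): 1000 + j40 → |·| = √(1000²+40²) = √1001600 ≈ 1000.8, ∠ = arctan(40/1000) ≈ 2.29°
|H| = 20 / 2.2759e+06 ≈ 8.7877e-06
Gain = 20 log₁₀(8.7877e-06) ≈ -101.12 dB

-101.1 dB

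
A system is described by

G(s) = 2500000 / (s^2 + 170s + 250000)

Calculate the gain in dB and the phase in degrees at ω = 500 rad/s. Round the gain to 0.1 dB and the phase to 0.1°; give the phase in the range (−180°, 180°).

29.4 dB, -90.0°

At s = jω = j500:
quadratic: (j500)² + 170·j500 + 250000 = 0 + j85000 → |·| ≈ 85000, ∠ ≈ 90.00°
|G| = 2500000 / 85000 ≈ 29.412
Gain = 20 log₁₀(29.412) ≈ 29.37 dB
∠G = 0.00° − 90.00° = -90.00°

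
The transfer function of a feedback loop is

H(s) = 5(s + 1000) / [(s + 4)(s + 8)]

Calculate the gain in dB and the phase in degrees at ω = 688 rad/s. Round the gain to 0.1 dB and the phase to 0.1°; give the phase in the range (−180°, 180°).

At s = jω = j688:
zero (s+1000): 1000 + j688 → |·| = √(1000²+688²) = √1473344 ≈ 1213.8, ∠ = arctan(688/1000) ≈ 34.53°
pole (s+4): 4 + j688 → |·| = √(4²+688²) = √473360 ≈ 688.01, ∠ = arctan(688/4) ≈ 89.67°
pole (s+8): 8 + j688 → |·| = √(8²+688²) = √473408 ≈ 688.05, ∠ = arctan(688/8) ≈ 89.33°
|H| = 5 · 1213.8 / 4.7339e+05 ≈ 0.01282
Gain = 20 log₁₀(0.01282) ≈ -37.84 dB
∠H = 34.53° − 179.00° = -144.47°

-37.8 dB, -144.5°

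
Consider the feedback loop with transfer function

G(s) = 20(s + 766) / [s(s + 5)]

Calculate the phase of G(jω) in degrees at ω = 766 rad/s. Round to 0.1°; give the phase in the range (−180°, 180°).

At s = jω = j766:
zero (s+766): 766 + j766 → |·| = √(766²+766²) = √1173512 ≈ 1083.3, ∠ = arctan(766/766) ≈ 45.00°
pole (s+5): 5 + j766 → |·| = √(5²+766²) = √586781 ≈ 766.02, ∠ = arctan(766/5) ≈ 89.63°
pole at origin: |s| = 766, ∠ = 90.00° (in denominator)
∠G = 45.00° − 179.63° = -134.63°

-134.6°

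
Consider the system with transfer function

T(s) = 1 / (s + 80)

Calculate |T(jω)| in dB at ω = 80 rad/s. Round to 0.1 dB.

-41.1 dB

At s = jω = j80:
pole (s+80): 80 + j80 → |·| = √(80²+80²) = √12800 ≈ 113.14, ∠ = arctan(80/80) ≈ 45.00°
|T| = 1 / 113.14 ≈ 0.0088386
Gain = 20 log₁₀(0.0088386) ≈ -41.07 dB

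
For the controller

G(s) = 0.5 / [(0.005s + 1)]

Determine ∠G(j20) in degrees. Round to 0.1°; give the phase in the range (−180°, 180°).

At ω = 20 rad/s:
pole (1 + j20·0.005) = 1 + j0.1 → |·| ≈ 1.005, ∠ ≈ 5.71°
∠G = (0°) − (5.71°) = -5.71°

-5.7°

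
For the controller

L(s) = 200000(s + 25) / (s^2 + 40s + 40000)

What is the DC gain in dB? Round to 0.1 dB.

41.9 dB

L(0) = 200000·25 / 40000 = 125
20 log₁₀(125) ≈ 41.94 dB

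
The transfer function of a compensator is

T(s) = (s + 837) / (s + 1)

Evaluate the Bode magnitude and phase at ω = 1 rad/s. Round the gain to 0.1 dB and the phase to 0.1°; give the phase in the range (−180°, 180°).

55.4 dB, -44.9°

At s = jω = j1:
zero (s+837): 837 + j1 → |·| = √(837²+1²) = √700570 ≈ 837, ∠ = arctan(1/837) ≈ 0.07°
pole (s+1): 1 + j1 → |·| = √(1²+1²) = √2 ≈ 1.4142, ∠ = arctan(1/1) ≈ 45.00°
|T| = 1 · 837 / 1.4142 ≈ 591.85
Gain = 20 log₁₀(591.85) ≈ 55.44 dB
∠T = 0.07° − 45.00° = -44.93°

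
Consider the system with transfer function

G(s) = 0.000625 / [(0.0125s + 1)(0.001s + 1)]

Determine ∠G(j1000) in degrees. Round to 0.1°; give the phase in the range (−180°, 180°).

At ω = 1000 rad/s:
pole (1 + j1000·0.0125) = 1 + j12.5 → |·| ≈ 12.54, ∠ ≈ 85.43°
pole (1 + j1000·0.001) = 1 + j1 → |·| ≈ 1.4142, ∠ ≈ 45.00°
∠G = (0°) − (85.43° + 45.00°) = -130.43°

-130.4°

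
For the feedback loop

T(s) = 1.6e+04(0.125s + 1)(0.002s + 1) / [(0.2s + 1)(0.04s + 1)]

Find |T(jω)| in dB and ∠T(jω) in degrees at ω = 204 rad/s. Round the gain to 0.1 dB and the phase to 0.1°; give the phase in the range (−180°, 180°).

At ω = 204 rad/s:
zero (1 + j204·0.125) = 1 + j25.5 → |·| ≈ 25.52, ∠ ≈ 87.75°
zero (1 + j204·0.002) = 1 + j0.408 → |·| ≈ 1.08, ∠ ≈ 22.20°
pole (1 + j204·0.2) = 1 + j40.8 → |·| ≈ 40.812, ∠ ≈ 88.60°
pole (1 + j204·0.04) = 1 + j8.16 → |·| ≈ 8.221, ∠ ≈ 83.01°
|T| = 1.6e+04 · 25.52 · 1.08 / (40.812 · 8.221) ≈ 1314.4
Gain = 20 log₁₀(1314.4) ≈ 62.37 dB
∠T = (87.75° + 22.20°) − (88.60° + 83.01°) = -61.66°

62.4 dB, -61.7°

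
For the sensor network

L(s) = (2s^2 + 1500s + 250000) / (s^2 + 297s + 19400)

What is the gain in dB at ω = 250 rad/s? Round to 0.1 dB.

Substitute s = j250:
Numerator: 2(j250)^2 + 1500(j250) + 250000 = 125000 + j375000
Denominator: (j250)^2 + 297(j250) + 19400 = -43100 + j74250
|N| = √(125000² + 375000²) ≈ 3.9528e+05, ∠N ≈ 71.57°
|D| = √(43100² + 74250²) ≈ 85853, ∠D ≈ 120.13°
|L| = 3.9528e+05 / 85853 ≈ 4.6041
Gain = 20 log₁₀(4.6041) ≈ 13.26 dB

13.3 dB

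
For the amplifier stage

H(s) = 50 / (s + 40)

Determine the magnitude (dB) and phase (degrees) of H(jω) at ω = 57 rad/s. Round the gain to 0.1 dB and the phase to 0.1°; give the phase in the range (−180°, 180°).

-2.9 dB, -54.9°

Substitute s = j57:
Numerator: 50 = 50 + j0
Denominator: (j57) + 40 = 40 + j57
|N| = √(50² + 0²) ≈ 50, ∠N ≈ 0.00°
|D| = √(40² + 57²) ≈ 69.635, ∠D ≈ 54.94°
|H| = 50 / 69.635 ≈ 0.71803
Gain = 20 log₁₀(0.71803) ≈ -2.88 dB
∠H = 0.00° − 54.94° = -54.94°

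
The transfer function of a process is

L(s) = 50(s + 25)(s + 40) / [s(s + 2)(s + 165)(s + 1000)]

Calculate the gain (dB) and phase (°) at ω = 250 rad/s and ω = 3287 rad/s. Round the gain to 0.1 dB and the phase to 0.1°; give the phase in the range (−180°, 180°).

At s = jω = j250:
zero (s+25): 25 + j250 → |·| = √(25²+250²) = √63125 ≈ 251.25, ∠ = arctan(250/25) ≈ 84.29°
zero (s+40): 40 + j250 → |·| = √(40²+250²) = √64100 ≈ 253.18, ∠ = arctan(250/40) ≈ 80.91°
pole (s+2): 2 + j250 → |·| = √(2²+250²) = √62504 ≈ 250.01, ∠ = arctan(250/2) ≈ 89.54°
pole (s+165): 165 + j250 → |·| = √(165²+250²) = √89725 ≈ 299.54, ∠ = arctan(250/165) ≈ 56.58°
pole (s+1000): 1000 + j250 → |·| = √(1000²+250²) = √1062500 ≈ 1030.8, ∠ = arctan(250/1000) ≈ 14.04°
pole at origin: |s| = 250, ∠ = 90.00° (in denominator)
|L| = 50 · 63611 / 1.9299e+10 ≈ 0.0001648
Gain = 20 log₁₀(0.0001648) ≈ -75.66 dB
∠L = 165.20° − 250.16° = -84.96°

At s = jω = j3287:
zero (s+25): 25 + j3287 → |·| = √(25²+3287²) = √10804994 ≈ 3287.1, ∠ = arctan(3287/25) ≈ 89.56°
zero (s+40): 40 + j3287 → |·| = √(40²+3287²) = √10805969 ≈ 3287.2, ∠ = arctan(3287/40) ≈ 89.30°
pole (s+2): 2 + j3287 → |·| = √(2²+3287²) = √10804373 ≈ 3287, ∠ = arctan(3287/2) ≈ 89.97°
pole (s+165): 165 + j3287 → |·| = √(165²+3287²) = √10831594 ≈ 3291.1, ∠ = arctan(3287/165) ≈ 87.13°
pole (s+1000): 1000 + j3287 → |·| = √(1000²+3287²) = √11804369 ≈ 3435.7, ∠ = arctan(3287/1000) ≈ 73.08°
pole at origin: |s| = 3287, ∠ = 90.00° (in denominator)
|L| = 50 · 1.0805e+07 / 1.2217e+14 ≈ 4.4221e-06
Gain = 20 log₁₀(4.4221e-06) ≈ -107.09 dB
∠L = 178.86° − 340.18° = -161.32°

ω = 250: -75.7 dB, -85.0°; ω = 3287: -107.1 dB, -161.3°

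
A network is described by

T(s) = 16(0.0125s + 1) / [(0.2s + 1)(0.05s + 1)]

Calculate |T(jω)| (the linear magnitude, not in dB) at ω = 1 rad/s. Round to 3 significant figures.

At ω = 1 rad/s:
zero (1 + j1·0.0125) = 1 + j0.0125 → |·| ≈ 1.0001, ∠ ≈ 0.72°
pole (1 + j1·0.2) = 1 + j0.2 → |·| ≈ 1.0198, ∠ ≈ 11.31°
pole (1 + j1·0.05) = 1 + j0.05 → |·| ≈ 1.0012, ∠ ≈ 2.86°
|T| = 16 · 1.0001 / (1.0198 · 1.0012) ≈ 15.672

15.7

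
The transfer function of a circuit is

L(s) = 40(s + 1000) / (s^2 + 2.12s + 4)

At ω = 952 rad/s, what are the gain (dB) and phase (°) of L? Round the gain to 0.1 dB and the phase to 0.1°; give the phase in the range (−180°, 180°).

-24.3 dB, -136.3°

At s = jω = j952:
zero (s+1000): 1000 + j952 → |·| = √(1000²+952²) = √1906304 ≈ 1380.7, ∠ = arctan(952/1000) ≈ 43.59°
quadratic: (j952)² + 2.12·j952 + 4 = -906300 + j2018.24 → |·| ≈ 9.063e+05, ∠ ≈ 179.87°
|L| = 40 · 1380.7 / 9.063e+05 ≈ 0.060938
Gain = 20 log₁₀(0.060938) ≈ -24.30 dB
∠L = 43.59° − 179.87° = -136.28°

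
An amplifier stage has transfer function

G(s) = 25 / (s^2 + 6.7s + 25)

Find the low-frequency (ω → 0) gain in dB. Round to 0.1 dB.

G(0) = 25 / 25 = 1
20 log₁₀(1) ≈ 0.00 dB

0.0 dB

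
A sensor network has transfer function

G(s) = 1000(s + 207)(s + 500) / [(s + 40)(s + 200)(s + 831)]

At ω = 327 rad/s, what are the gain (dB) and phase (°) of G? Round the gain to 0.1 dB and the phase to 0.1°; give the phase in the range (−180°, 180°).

6.2 dB, -72.2°

At s = jω = j327:
zero (s+207): 207 + j327 → |·| = √(207²+327²) = √149778 ≈ 387.01, ∠ = arctan(327/207) ≈ 57.67°
zero (s+500): 500 + j327 → |·| = √(500²+327²) = √356929 ≈ 597.44, ∠ = arctan(327/500) ≈ 33.18°
pole (s+40): 40 + j327 → |·| = √(40²+327²) = √108529 ≈ 329.44, ∠ = arctan(327/40) ≈ 83.03°
pole (s+200): 200 + j327 → |·| = √(200²+327²) = √146929 ≈ 383.31, ∠ = arctan(327/200) ≈ 58.55°
pole (s+831): 831 + j327 → |·| = √(831²+327²) = √797490 ≈ 893.02, ∠ = arctan(327/831) ≈ 21.48°
|G| = 1000 · 2.3122e+05 / 1.1277e+08 ≈ 2.0504
Gain = 20 log₁₀(2.0504) ≈ 6.24 dB
∠G = 90.85° − 163.06° = -72.21°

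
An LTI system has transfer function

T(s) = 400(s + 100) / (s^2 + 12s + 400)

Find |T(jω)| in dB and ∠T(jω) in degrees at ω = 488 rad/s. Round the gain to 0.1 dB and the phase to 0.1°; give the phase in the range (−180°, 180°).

-1.5 dB, -100.2°

At s = jω = j488:
zero (s+100): 100 + j488 → |·| = √(100²+488²) = √248144 ≈ 498.14, ∠ = arctan(488/100) ≈ 78.42°
quadratic: (j488)² + 12·j488 + 400 = -237744 + j5856 → |·| ≈ 2.3782e+05, ∠ ≈ 178.59°
|T| = 400 · 498.14 / 2.3782e+05 ≈ 0.83784
Gain = 20 log₁₀(0.83784) ≈ -1.54 dB
∠T = 78.42° − 178.59° = -100.17°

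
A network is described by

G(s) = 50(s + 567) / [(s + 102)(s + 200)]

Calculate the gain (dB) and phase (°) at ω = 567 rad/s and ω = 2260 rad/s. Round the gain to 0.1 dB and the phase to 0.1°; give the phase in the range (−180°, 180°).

At s = jω = j567:
zero (s+567): 567 + j567 → |·| = √(567²+567²) = √642978 ≈ 801.86, ∠ = arctan(567/567) ≈ 45.00°
pole (s+102): 102 + j567 → |·| = √(102²+567²) = √331893 ≈ 576.1, ∠ = arctan(567/102) ≈ 79.80°
pole (s+200): 200 + j567 → |·| = √(200²+567²) = √361489 ≈ 601.24, ∠ = arctan(567/200) ≈ 70.57°
|G| = 50 · 801.86 / 3.4637e+05 ≈ 0.11575
Gain = 20 log₁₀(0.11575) ≈ -18.73 dB
∠G = 45.00° − 150.37° = -105.37°

At s = jω = j2260:
zero (s+567): 567 + j2260 → |·| = √(567²+2260²) = √5429089 ≈ 2330, ∠ = arctan(2260/567) ≈ 75.92°
pole (s+102): 102 + j2260 → |·| = √(102²+2260²) = √5118004 ≈ 2262.3, ∠ = arctan(2260/102) ≈ 87.42°
pole (s+200): 200 + j2260 → |·| = √(200²+2260²) = √5147600 ≈ 2268.8, ∠ = arctan(2260/200) ≈ 84.94°
|G| = 50 · 2330 / 5.1327e+06 ≈ 0.022698
Gain = 20 log₁₀(0.022698) ≈ -32.88 dB
∠G = 75.92° − 172.36° = -96.44°

ω = 567: -18.7 dB, -105.4°; ω = 2260: -32.9 dB, -96.4°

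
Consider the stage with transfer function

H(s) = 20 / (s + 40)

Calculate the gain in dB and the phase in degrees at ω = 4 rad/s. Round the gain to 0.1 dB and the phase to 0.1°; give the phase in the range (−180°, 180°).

At s = jω = j4:
pole (s+40): 40 + j4 → |·| = √(40²+4²) = √1616 ≈ 40.2, ∠ = arctan(4/40) ≈ 5.71°
|H| = 20 / 40.2 ≈ 0.49751
Gain = 20 log₁₀(0.49751) ≈ -6.06 dB
∠H = 0.00° − 5.71° = -5.71°

-6.1 dB, -5.7°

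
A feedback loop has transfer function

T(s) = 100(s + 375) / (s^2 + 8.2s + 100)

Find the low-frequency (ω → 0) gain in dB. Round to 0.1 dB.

51.5 dB

T(0) = 100·375 / 100 = 375
20 log₁₀(375) ≈ 51.48 dB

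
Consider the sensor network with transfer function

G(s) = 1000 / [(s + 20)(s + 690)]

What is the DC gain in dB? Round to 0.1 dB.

G(0) = 1000 / (20·690) ≈ 0.072464
20 log₁₀(0.072464) ≈ -22.80 dB

-22.8 dB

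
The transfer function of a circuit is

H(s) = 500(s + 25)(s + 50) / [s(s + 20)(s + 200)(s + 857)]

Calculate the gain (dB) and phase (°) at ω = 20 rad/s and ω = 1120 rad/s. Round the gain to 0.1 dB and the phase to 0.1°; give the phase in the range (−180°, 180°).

At s = jω = j20:
zero (s+25): 25 + j20 → |·| = √(25²+20²) = √1025 ≈ 32.016, ∠ = arctan(20/25) ≈ 38.66°
zero (s+50): 50 + j20 → |·| = √(50²+20²) = √2900 ≈ 53.852, ∠ = arctan(20/50) ≈ 21.80°
pole (s+20): 20 + j20 → |·| = √(20²+20²) = √800 ≈ 28.284, ∠ = arctan(20/20) ≈ 45.00°
pole (s+200): 200 + j20 → |·| = √(200²+20²) = √40400 ≈ 201, ∠ = arctan(20/200) ≈ 5.71°
pole (s+857): 857 + j20 → |·| = √(857²+20²) = √734849 ≈ 857.23, ∠ = arctan(20/857) ≈ 1.34°
pole at origin: |s| = 20, ∠ = 90.00° (in denominator)
|H| = 500 · 1724.1 / 9.7468e+07 ≈ 0.0088444
Gain = 20 log₁₀(0.0088444) ≈ -41.07 dB
∠H = 60.46° − 142.05° = -81.59°

At s = jω = j1120:
zero (s+25): 25 + j1120 → |·| = √(25²+1120²) = √1255025 ≈ 1120.3, ∠ = arctan(1120/25) ≈ 88.72°
zero (s+50): 50 + j1120 → |·| = √(50²+1120²) = √1256900 ≈ 1121.1, ∠ = arctan(1120/50) ≈ 87.44°
pole (s+20): 20 + j1120 → |·| = √(20²+1120²) = √1254800 ≈ 1120.2, ∠ = arctan(1120/20) ≈ 88.98°
pole (s+200): 200 + j1120 → |·| = √(200²+1120²) = √1294400 ≈ 1137.7, ∠ = arctan(1120/200) ≈ 79.88°
pole (s+857): 857 + j1120 → |·| = √(857²+1120²) = √1988849 ≈ 1410.3, ∠ = arctan(1120/857) ≈ 52.58°
pole at origin: |s| = 1120, ∠ = 90.00° (in denominator)
|H| = 500 · 1.256e+06 / 2.013e+12 ≈ 0.00031197
Gain = 20 log₁₀(0.00031197) ≈ -70.12 dB
∠H = 176.16° − 311.44° = -135.28°

ω = 20: -41.1 dB, -81.6°; ω = 1120: -70.1 dB, -135.3°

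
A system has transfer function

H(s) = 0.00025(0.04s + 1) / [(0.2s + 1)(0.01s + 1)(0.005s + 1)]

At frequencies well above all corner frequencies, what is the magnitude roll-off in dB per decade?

-40 dB/decade

Each pole contributes −20 dB/decade at high frequency; each zero contributes +20 dB/decade.
Net: 1 zero(s) − 3 pole(s) → -40 dB/decade.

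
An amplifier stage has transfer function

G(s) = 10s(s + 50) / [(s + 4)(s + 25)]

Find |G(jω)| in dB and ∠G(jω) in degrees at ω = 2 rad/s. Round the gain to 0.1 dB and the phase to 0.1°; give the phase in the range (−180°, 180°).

19.0 dB, 61.2°

At s = jω = j2:
zero (s+50): 50 + j2 → |·| = √(50²+2²) = √2504 ≈ 50.04, ∠ = arctan(2/50) ≈ 2.29°
zero at origin: s = j2 → |·| = 2, ∠ = 90.00°
pole (s+4): 4 + j2 → |·| = √(4²+2²) = √20 ≈ 4.4721, ∠ = arctan(2/4) ≈ 26.57°
pole (s+25): 25 + j2 → |·| = √(25²+2²) = √629 ≈ 25.08, ∠ = arctan(2/25) ≈ 4.57°
|G| = 10 · 100.08 / 112.16 ≈ 8.923
Gain = 20 log₁₀(8.923) ≈ 19.01 dB
∠G = 92.29° − 31.14° = 61.15°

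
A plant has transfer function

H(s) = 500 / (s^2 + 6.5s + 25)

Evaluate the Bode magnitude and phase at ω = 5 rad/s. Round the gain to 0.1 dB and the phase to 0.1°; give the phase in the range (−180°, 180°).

At s = jω = j5:
quadratic: (j5)² + 6.5·j5 + 25 = 0 + j32.5 → |·| ≈ 32.5, ∠ ≈ 90.00°
|H| = 500 / 32.5 ≈ 15.385
Gain = 20 log₁₀(15.385) ≈ 23.74 dB
∠H = 0.00° − 90.00° = -90.00°

23.7 dB, -90.0°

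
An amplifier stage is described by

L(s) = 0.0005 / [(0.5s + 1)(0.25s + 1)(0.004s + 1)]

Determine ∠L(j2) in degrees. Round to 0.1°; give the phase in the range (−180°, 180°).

-72.0°

At ω = 2 rad/s:
pole (1 + j2·0.5) = 1 + j1 → |·| ≈ 1.4142, ∠ ≈ 45.00°
pole (1 + j2·0.25) = 1 + j0.5 → |·| ≈ 1.118, ∠ ≈ 26.57°
pole (1 + j2·0.004) = 1 + j0.008 → |·| ≈ 1, ∠ ≈ 0.46°
∠L = (0°) − (45.00° + 26.57° + 0.46°) = -72.03°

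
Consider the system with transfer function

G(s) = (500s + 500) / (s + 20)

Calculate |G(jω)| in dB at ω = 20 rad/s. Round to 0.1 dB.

Substitute s = j20:
Numerator: 500(j20) + 500 = 500 + j10000
Denominator: (j20) + 20 = 20 + j20
|N| = √(500² + 10000²) ≈ 10012, ∠N ≈ 87.14°
|D| = √(20² + 20²) ≈ 28.284, ∠D ≈ 45.00°
|G| = 10012 / 28.284 ≈ 353.98
Gain = 20 log₁₀(353.98) ≈ 50.98 dB

51.0 dB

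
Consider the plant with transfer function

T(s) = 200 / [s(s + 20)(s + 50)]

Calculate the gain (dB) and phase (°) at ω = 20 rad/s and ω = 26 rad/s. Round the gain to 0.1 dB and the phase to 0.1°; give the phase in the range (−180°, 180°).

At s = jω = j20:
pole (s+20): 20 + j20 → |·| = √(20²+20²) = √800 ≈ 28.284, ∠ = arctan(20/20) ≈ 45.00°
pole (s+50): 50 + j20 → |·| = √(50²+20²) = √2900 ≈ 53.852, ∠ = arctan(20/50) ≈ 21.80°
pole at origin: |s| = 20, ∠ = 90.00° (in denominator)
|T| = 200 / 30463 ≈ 0.0065653
Gain = 20 log₁₀(0.0065653) ≈ -43.65 dB
∠T = 0.00° − 156.80° = -156.80°

At s = jω = j26:
pole (s+20): 20 + j26 → |·| = √(20²+26²) = √1076 ≈ 32.802, ∠ = arctan(26/20) ≈ 52.43°
pole (s+50): 50 + j26 → |·| = √(50²+26²) = √3176 ≈ 56.356, ∠ = arctan(26/50) ≈ 27.47°
pole at origin: |s| = 26, ∠ = 90.00° (in denominator)
|T| = 200 / 48063 ≈ 0.0041612
Gain = 20 log₁₀(0.0041612) ≈ -47.62 dB
∠T = 0.00° − 169.90° = -169.90°

ω = 20: -43.7 dB, -156.8°; ω = 26: -47.6 dB, -169.9°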